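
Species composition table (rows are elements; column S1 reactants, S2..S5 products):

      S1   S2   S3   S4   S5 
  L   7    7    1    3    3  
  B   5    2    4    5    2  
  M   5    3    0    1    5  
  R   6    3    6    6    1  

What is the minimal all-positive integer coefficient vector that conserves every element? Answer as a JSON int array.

L: 5·7 = 35 | 3·7+2·1+1·3+3·3 = 35
B: 5·5 = 25 | 3·2+2·4+1·5+3·2 = 25
M: 5·5 = 25 | 3·3+2·0+1·1+3·5 = 25
R: 5·6 = 30 | 3·3+2·6+1·6+3·1 = 30
gcd(5,3,2,1,3) = 1

Coefficients: [5, 3, 2, 1, 3]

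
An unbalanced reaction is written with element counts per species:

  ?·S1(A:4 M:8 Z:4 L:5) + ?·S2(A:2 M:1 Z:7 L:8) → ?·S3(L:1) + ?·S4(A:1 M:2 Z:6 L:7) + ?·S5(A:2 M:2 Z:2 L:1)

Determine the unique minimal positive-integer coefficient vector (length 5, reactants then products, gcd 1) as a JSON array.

Coefficients: [1, 2, 4, 2, 3]

A: 1·4+2·2 = 8 | 4·0+2·1+3·2 = 8
M: 1·8+2·1 = 10 | 4·0+2·2+3·2 = 10
Z: 1·4+2·7 = 18 | 4·0+2·6+3·2 = 18
L: 1·5+2·8 = 21 | 4·1+2·7+3·1 = 21
gcd(1,2,4,2,3) = 1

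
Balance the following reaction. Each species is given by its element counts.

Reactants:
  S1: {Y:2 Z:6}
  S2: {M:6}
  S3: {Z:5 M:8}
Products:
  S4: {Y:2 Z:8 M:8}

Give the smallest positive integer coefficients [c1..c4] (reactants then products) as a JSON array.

Y: 5·2+4·0+2·0 = 10 | 5·2 = 10
Z: 5·6+4·0+2·5 = 40 | 5·8 = 40
M: 5·0+4·6+2·8 = 40 | 5·8 = 40
gcd(5,4,2,5) = 1

Coefficients: [5, 4, 2, 5]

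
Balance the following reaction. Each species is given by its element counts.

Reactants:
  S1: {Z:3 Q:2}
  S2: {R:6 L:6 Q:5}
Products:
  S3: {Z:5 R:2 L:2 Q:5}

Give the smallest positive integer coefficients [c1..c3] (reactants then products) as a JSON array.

Z: 5·3+1·0 = 15 | 3·5 = 15
R: 5·0+1·6 = 6 | 3·2 = 6
L: 5·0+1·6 = 6 | 3·2 = 6
Q: 5·2+1·5 = 15 | 3·5 = 15
gcd(5,1,3) = 1

Coefficients: [5, 1, 3]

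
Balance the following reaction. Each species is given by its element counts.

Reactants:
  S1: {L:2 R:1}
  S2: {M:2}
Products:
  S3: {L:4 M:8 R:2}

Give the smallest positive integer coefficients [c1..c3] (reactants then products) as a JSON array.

L: 2·2+4·0 = 4 | 1·4 = 4
M: 2·0+4·2 = 8 | 1·8 = 8
R: 2·1+4·0 = 2 | 1·2 = 2
gcd(2,4,1) = 1

Coefficients: [2, 4, 1]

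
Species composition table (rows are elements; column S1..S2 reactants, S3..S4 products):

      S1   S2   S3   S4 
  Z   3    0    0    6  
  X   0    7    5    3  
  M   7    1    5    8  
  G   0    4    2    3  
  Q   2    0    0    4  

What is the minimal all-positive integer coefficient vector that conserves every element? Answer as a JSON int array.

Coefficients: [4, 3, 3, 2]

Z: 4·3+3·0 = 12 | 3·0+2·6 = 12
X: 4·0+3·7 = 21 | 3·5+2·3 = 21
M: 4·7+3·1 = 31 | 3·5+2·8 = 31
G: 4·0+3·4 = 12 | 3·2+2·3 = 12
Q: 4·2+3·0 = 8 | 3·0+2·4 = 8
gcd(4,3,3,2) = 1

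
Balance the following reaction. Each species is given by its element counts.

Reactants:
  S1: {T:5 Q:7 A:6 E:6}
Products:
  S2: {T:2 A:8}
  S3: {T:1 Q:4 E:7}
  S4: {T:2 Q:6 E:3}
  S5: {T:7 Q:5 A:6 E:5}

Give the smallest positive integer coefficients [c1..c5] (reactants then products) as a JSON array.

Coefficients: [6, 3, 2, 4, 2]

T: 6·5 = 30 | 3·2+2·1+4·2+2·7 = 30
Q: 6·7 = 42 | 3·0+2·4+4·6+2·5 = 42
A: 6·6 = 36 | 3·8+2·0+4·0+2·6 = 36
E: 6·6 = 36 | 3·0+2·7+4·3+2·5 = 36
gcd(6,3,2,4,2) = 1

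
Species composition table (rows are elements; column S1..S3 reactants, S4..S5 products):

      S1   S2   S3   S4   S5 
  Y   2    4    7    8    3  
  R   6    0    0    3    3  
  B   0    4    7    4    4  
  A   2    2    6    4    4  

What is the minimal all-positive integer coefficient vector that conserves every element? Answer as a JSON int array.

Coefficients: [5, 3, 4, 4, 6]

Y: 5·2+3·4+4·7 = 50 | 4·8+6·3 = 50
R: 5·6+3·0+4·0 = 30 | 4·3+6·3 = 30
B: 5·0+3·4+4·7 = 40 | 4·4+6·4 = 40
A: 5·2+3·2+4·6 = 40 | 4·4+6·4 = 40
gcd(5,3,4,4,6) = 1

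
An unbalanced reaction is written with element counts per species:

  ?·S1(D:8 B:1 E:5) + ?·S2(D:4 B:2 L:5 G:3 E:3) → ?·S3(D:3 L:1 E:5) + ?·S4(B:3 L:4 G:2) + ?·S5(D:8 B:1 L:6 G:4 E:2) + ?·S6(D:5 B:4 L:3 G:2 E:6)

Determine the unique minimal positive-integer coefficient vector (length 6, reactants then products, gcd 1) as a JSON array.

Coefficients: [2, 6, 2, 1, 3, 2]

D: 2·8+6·4 = 40 | 2·3+1·0+3·8+2·5 = 40
B: 2·1+6·2 = 14 | 2·0+1·3+3·1+2·4 = 14
L: 2·0+6·5 = 30 | 2·1+1·4+3·6+2·3 = 30
G: 2·0+6·3 = 18 | 2·0+1·2+3·4+2·2 = 18
E: 2·5+6·3 = 28 | 2·5+1·0+3·2+2·6 = 28
gcd(2,6,2,1,3,2) = 1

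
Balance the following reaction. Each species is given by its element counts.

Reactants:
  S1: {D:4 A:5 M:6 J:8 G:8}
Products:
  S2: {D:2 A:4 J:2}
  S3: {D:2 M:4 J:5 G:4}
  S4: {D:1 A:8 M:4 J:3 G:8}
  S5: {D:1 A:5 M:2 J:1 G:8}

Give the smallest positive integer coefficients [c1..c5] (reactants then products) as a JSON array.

Coefficients: [5, 3, 6, 1, 1]

D: 5·4 = 20 | 3·2+6·2+1·1+1·1 = 20
A: 5·5 = 25 | 3·4+6·0+1·8+1·5 = 25
M: 5·6 = 30 | 3·0+6·4+1·4+1·2 = 30
J: 5·8 = 40 | 3·2+6·5+1·3+1·1 = 40
G: 5·8 = 40 | 3·0+6·4+1·8+1·8 = 40
gcd(5,3,6,1,1) = 1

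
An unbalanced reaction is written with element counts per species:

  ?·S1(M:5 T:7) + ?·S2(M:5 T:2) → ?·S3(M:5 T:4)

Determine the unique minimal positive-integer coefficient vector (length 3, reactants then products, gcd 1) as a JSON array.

Coefficients: [2, 3, 5]

M: 2·5+3·5 = 25 | 5·5 = 25
T: 2·7+3·2 = 20 | 5·4 = 20
gcd(2,3,5) = 1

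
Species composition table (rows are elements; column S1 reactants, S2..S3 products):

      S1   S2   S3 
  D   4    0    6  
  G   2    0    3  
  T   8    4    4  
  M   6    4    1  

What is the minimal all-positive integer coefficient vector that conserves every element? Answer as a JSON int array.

Coefficients: [3, 4, 2]

D: 3·4 = 12 | 4·0+2·6 = 12
G: 3·2 = 6 | 4·0+2·3 = 6
T: 3·8 = 24 | 4·4+2·4 = 24
M: 3·6 = 18 | 4·4+2·1 = 18
gcd(3,4,2) = 1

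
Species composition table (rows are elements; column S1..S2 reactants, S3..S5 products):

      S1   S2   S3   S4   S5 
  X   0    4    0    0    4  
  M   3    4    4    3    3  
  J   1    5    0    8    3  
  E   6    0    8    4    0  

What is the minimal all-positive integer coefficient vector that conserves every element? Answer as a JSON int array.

X: 6·0+1·4 = 4 | 4·0+1·0+1·4 = 4
M: 6·3+1·4 = 22 | 4·4+1·3+1·3 = 22
J: 6·1+1·5 = 11 | 4·0+1·8+1·3 = 11
E: 6·6+1·0 = 36 | 4·8+1·4+1·0 = 36
gcd(6,1,4,1,1) = 1

Coefficients: [6, 1, 4, 1, 1]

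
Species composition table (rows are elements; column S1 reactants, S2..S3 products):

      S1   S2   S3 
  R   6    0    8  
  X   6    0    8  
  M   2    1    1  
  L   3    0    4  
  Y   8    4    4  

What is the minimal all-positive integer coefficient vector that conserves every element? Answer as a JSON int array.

R: 4·6 = 24 | 5·0+3·8 = 24
X: 4·6 = 24 | 5·0+3·8 = 24
M: 4·2 = 8 | 5·1+3·1 = 8
L: 4·3 = 12 | 5·0+3·4 = 12
Y: 4·8 = 32 | 5·4+3·4 = 32
gcd(4,5,3) = 1

Coefficients: [4, 5, 3]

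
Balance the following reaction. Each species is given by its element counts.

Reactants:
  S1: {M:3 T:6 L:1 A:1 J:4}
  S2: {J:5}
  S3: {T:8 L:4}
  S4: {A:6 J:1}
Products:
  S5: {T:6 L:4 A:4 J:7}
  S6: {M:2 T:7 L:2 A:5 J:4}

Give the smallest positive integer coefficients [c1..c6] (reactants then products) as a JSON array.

Coefficients: [4, 2, 3, 5, 1, 6]

M: 4·3+2·0+3·0+5·0 = 12 | 1·0+6·2 = 12
T: 4·6+2·0+3·8+5·0 = 48 | 1·6+6·7 = 48
L: 4·1+2·0+3·4+5·0 = 16 | 1·4+6·2 = 16
A: 4·1+2·0+3·0+5·6 = 34 | 1·4+6·5 = 34
J: 4·4+2·5+3·0+5·1 = 31 | 1·7+6·4 = 31
gcd(4,2,3,5,1,6) = 1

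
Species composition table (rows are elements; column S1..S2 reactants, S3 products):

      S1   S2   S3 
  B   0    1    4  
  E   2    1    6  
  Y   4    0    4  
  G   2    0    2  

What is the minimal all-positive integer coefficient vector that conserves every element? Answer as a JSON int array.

Coefficients: [1, 4, 1]

B: 1·0+4·1 = 4 | 1·4 = 4
E: 1·2+4·1 = 6 | 1·6 = 6
Y: 1·4+4·0 = 4 | 1·4 = 4
G: 1·2+4·0 = 2 | 1·2 = 2
gcd(1,4,1) = 1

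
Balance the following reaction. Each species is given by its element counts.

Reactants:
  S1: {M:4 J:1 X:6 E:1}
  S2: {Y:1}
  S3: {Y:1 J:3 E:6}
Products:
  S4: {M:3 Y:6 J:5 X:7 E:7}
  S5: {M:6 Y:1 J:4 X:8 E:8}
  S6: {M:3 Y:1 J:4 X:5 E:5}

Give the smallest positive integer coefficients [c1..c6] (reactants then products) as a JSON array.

M: 6·4+5·0+5·0 = 24 | 1·3+3·6+1·3 = 24
Y: 6·0+5·1+5·1 = 10 | 1·6+3·1+1·1 = 10
J: 6·1+5·0+5·3 = 21 | 1·5+3·4+1·4 = 21
X: 6·6+5·0+5·0 = 36 | 1·7+3·8+1·5 = 36
E: 6·1+5·0+5·6 = 36 | 1·7+3·8+1·5 = 36
gcd(6,5,5,1,3,1) = 1

Coefficients: [6, 5, 5, 1, 3, 1]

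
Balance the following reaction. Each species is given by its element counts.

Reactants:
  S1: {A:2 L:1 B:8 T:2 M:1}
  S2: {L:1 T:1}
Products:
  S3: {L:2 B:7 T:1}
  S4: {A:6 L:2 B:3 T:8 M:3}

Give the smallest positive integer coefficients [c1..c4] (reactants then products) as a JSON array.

A: 3·2+5·0 = 6 | 3·0+1·6 = 6
L: 3·1+5·1 = 8 | 3·2+1·2 = 8
B: 3·8+5·0 = 24 | 3·7+1·3 = 24
T: 3·2+5·1 = 11 | 3·1+1·8 = 11
M: 3·1+5·0 = 3 | 3·0+1·3 = 3
gcd(3,5,3,1) = 1

Coefficients: [3, 5, 3, 1]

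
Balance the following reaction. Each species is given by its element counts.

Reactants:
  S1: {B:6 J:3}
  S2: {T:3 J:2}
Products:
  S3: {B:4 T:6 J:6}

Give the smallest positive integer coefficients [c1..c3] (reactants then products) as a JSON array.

B: 2·6+6·0 = 12 | 3·4 = 12
T: 2·0+6·3 = 18 | 3·6 = 18
J: 2·3+6·2 = 18 | 3·6 = 18
gcd(2,6,3) = 1

Coefficients: [2, 6, 3]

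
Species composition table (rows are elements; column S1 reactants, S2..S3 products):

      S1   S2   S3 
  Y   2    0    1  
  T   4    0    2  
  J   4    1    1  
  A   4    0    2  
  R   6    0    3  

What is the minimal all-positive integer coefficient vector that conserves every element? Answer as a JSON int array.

Y: 1·2 = 2 | 2·0+2·1 = 2
T: 1·4 = 4 | 2·0+2·2 = 4
J: 1·4 = 4 | 2·1+2·1 = 4
A: 1·4 = 4 | 2·0+2·2 = 4
R: 1·6 = 6 | 2·0+2·3 = 6
gcd(1,2,2) = 1

Coefficients: [1, 2, 2]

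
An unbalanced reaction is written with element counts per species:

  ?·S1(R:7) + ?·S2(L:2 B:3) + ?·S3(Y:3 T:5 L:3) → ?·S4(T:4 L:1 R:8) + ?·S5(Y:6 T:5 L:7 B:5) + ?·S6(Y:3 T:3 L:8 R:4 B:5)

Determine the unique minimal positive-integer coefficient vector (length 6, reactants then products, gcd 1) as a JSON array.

Y: 4·0+5·0+5·3 = 15 | 3·0+2·6+1·3 = 15
T: 4·0+5·0+5·5 = 25 | 3·4+2·5+1·3 = 25
L: 4·0+5·2+5·3 = 25 | 3·1+2·7+1·8 = 25
R: 4·7+5·0+5·0 = 28 | 3·8+2·0+1·4 = 28
B: 4·0+5·3+5·0 = 15 | 3·0+2·5+1·5 = 15
gcd(4,5,5,3,2,1) = 1

Coefficients: [4, 5, 5, 3, 2, 1]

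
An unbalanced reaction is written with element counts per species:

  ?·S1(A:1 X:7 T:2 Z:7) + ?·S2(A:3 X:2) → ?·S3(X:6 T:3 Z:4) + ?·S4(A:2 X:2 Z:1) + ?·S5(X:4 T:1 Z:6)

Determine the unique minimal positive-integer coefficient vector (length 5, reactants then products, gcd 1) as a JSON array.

Coefficients: [2, 2, 1, 4, 1]

A: 2·1+2·3 = 8 | 1·0+4·2+1·0 = 8
X: 2·7+2·2 = 18 | 1·6+4·2+1·4 = 18
T: 2·2+2·0 = 4 | 1·3+4·0+1·1 = 4
Z: 2·7+2·0 = 14 | 1·4+4·1+1·6 = 14
gcd(2,2,1,4,1) = 1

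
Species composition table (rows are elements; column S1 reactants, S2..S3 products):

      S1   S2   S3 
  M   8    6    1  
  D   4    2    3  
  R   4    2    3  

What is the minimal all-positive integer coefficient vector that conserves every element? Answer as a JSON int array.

Coefficients: [4, 5, 2]

M: 4·8 = 32 | 5·6+2·1 = 32
D: 4·4 = 16 | 5·2+2·3 = 16
R: 4·4 = 16 | 5·2+2·3 = 16
gcd(4,5,2) = 1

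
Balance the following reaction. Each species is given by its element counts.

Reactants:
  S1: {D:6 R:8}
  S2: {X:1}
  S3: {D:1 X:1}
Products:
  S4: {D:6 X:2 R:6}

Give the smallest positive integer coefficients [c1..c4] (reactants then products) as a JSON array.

D: 3·6+2·0+6·1 = 24 | 4·6 = 24
X: 3·0+2·1+6·1 = 8 | 4·2 = 8
R: 3·8+2·0+6·0 = 24 | 4·6 = 24
gcd(3,2,6,4) = 1

Coefficients: [3, 2, 6, 4]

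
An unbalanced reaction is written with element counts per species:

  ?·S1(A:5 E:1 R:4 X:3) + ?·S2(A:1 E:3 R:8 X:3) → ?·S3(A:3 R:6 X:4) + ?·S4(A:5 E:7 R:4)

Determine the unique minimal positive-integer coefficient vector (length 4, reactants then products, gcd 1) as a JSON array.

Coefficients: [5, 3, 6, 2]

A: 5·5+3·1 = 28 | 6·3+2·5 = 28
E: 5·1+3·3 = 14 | 6·0+2·7 = 14
R: 5·4+3·8 = 44 | 6·6+2·4 = 44
X: 5·3+3·3 = 24 | 6·4+2·0 = 24
gcd(5,3,6,2) = 1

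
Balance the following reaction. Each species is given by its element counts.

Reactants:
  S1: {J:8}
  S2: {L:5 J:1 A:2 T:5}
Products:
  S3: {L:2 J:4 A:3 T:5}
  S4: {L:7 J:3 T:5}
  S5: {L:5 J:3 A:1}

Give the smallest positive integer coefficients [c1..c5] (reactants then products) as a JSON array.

Coefficients: [2, 5, 3, 2, 1]

L: 2·0+5·5 = 25 | 3·2+2·7+1·5 = 25
J: 2·8+5·1 = 21 | 3·4+2·3+1·3 = 21
A: 2·0+5·2 = 10 | 3·3+2·0+1·1 = 10
T: 2·0+5·5 = 25 | 3·5+2·5+1·0 = 25
gcd(2,5,3,2,1) = 1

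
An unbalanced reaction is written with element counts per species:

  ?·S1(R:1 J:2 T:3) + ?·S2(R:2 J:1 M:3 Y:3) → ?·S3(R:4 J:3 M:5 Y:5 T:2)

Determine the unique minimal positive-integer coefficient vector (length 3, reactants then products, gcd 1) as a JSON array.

R: 2·1+5·2 = 12 | 3·4 = 12
J: 2·2+5·1 = 9 | 3·3 = 9
M: 2·0+5·3 = 15 | 3·5 = 15
Y: 2·0+5·3 = 15 | 3·5 = 15
T: 2·3+5·0 = 6 | 3·2 = 6
gcd(2,5,3) = 1

Coefficients: [2, 5, 3]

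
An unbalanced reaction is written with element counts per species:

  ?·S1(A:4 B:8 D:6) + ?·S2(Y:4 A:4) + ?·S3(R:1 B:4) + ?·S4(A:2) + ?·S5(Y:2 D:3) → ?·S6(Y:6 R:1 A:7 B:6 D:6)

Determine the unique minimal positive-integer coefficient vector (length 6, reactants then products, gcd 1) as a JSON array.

Coefficients: [1, 3, 4, 6, 6, 4]

Y: 1·0+3·4+4·0+6·0+6·2 = 24 | 4·6 = 24
R: 1·0+3·0+4·1+6·0+6·0 = 4 | 4·1 = 4
A: 1·4+3·4+4·0+6·2+6·0 = 28 | 4·7 = 28
B: 1·8+3·0+4·4+6·0+6·0 = 24 | 4·6 = 24
D: 1·6+3·0+4·0+6·0+6·3 = 24 | 4·6 = 24
gcd(1,3,4,6,6,4) = 1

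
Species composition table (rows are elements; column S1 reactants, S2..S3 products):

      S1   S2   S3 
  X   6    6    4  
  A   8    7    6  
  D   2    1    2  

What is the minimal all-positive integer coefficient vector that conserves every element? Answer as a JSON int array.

Coefficients: [4, 2, 3]

X: 4·6 = 24 | 2·6+3·4 = 24
A: 4·8 = 32 | 2·7+3·6 = 32
D: 4·2 = 8 | 2·1+3·2 = 8
gcd(4,2,3) = 1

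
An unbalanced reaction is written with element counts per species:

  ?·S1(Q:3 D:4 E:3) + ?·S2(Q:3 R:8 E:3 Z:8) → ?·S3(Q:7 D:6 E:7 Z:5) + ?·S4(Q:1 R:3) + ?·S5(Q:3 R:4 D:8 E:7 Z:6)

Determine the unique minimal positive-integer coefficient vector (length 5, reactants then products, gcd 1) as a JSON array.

Q: 5·3+2·3 = 21 | 2·7+4·1+1·3 = 21
R: 5·0+2·8 = 16 | 2·0+4·3+1·4 = 16
D: 5·4+2·0 = 20 | 2·6+4·0+1·8 = 20
E: 5·3+2·3 = 21 | 2·7+4·0+1·7 = 21
Z: 5·0+2·8 = 16 | 2·5+4·0+1·6 = 16
gcd(5,2,2,4,1) = 1

Coefficients: [5, 2, 2, 4, 1]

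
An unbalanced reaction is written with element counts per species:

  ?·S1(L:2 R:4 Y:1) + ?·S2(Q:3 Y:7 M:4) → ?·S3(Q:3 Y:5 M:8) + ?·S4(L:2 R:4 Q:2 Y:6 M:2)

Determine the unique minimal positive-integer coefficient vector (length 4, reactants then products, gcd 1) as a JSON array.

Coefficients: [6, 5, 1, 6]

L: 6·2+5·0 = 12 | 1·0+6·2 = 12
R: 6·4+5·0 = 24 | 1·0+6·4 = 24
Q: 6·0+5·3 = 15 | 1·3+6·2 = 15
Y: 6·1+5·7 = 41 | 1·5+6·6 = 41
M: 6·0+5·4 = 20 | 1·8+6·2 = 20
gcd(6,5,1,6) = 1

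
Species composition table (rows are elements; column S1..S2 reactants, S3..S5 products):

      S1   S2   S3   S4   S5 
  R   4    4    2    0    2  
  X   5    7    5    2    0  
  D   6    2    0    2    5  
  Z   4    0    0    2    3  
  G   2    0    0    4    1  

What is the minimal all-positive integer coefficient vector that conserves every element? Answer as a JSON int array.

Coefficients: [5, 1, 6, 1, 6]

R: 5·4+1·4 = 24 | 6·2+1·0+6·2 = 24
X: 5·5+1·7 = 32 | 6·5+1·2+6·0 = 32
D: 5·6+1·2 = 32 | 6·0+1·2+6·5 = 32
Z: 5·4+1·0 = 20 | 6·0+1·2+6·3 = 20
G: 5·2+1·0 = 10 | 6·0+1·4+6·1 = 10
gcd(5,1,6,1,6) = 1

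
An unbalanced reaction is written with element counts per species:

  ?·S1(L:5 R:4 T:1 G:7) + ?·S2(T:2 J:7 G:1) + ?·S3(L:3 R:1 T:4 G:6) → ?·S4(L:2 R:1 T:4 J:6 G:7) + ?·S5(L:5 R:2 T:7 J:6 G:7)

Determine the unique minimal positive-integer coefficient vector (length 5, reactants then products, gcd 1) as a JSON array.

Coefficients: [1, 6, 6, 4, 3]

L: 1·5+6·0+6·3 = 23 | 4·2+3·5 = 23
R: 1·4+6·0+6·1 = 10 | 4·1+3·2 = 10
T: 1·1+6·2+6·4 = 37 | 4·4+3·7 = 37
J: 1·0+6·7+6·0 = 42 | 4·6+3·6 = 42
G: 1·7+6·1+6·6 = 49 | 4·7+3·7 = 49
gcd(1,6,6,4,3) = 1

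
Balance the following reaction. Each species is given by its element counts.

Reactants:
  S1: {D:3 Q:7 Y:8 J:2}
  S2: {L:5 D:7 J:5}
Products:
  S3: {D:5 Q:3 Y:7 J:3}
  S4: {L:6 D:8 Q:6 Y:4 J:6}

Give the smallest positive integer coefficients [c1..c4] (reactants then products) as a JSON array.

L: 6·0+6·5 = 30 | 4·0+5·6 = 30
D: 6·3+6·7 = 60 | 4·5+5·8 = 60
Q: 6·7+6·0 = 42 | 4·3+5·6 = 42
Y: 6·8+6·0 = 48 | 4·7+5·4 = 48
J: 6·2+6·5 = 42 | 4·3+5·6 = 42
gcd(6,6,4,5) = 1

Coefficients: [6, 6, 4, 5]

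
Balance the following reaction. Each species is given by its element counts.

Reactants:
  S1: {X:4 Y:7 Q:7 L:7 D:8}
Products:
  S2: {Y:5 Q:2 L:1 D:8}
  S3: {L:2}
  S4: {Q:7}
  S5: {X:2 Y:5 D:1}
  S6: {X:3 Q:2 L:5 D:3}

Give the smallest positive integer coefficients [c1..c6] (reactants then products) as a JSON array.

X: 5·4 = 20 | 3·0+6·0+3·0+4·2+4·3 = 20
Y: 5·7 = 35 | 3·5+6·0+3·0+4·5+4·0 = 35
Q: 5·7 = 35 | 3·2+6·0+3·7+4·0+4·2 = 35
L: 5·7 = 35 | 3·1+6·2+3·0+4·0+4·5 = 35
D: 5·8 = 40 | 3·8+6·0+3·0+4·1+4·3 = 40
gcd(5,3,6,3,4,4) = 1

Coefficients: [5, 3, 6, 3, 4, 4]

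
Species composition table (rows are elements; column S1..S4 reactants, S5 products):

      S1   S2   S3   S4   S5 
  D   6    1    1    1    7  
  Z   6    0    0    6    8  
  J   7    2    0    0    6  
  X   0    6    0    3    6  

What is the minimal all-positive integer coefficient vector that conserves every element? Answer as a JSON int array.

Coefficients: [2, 2, 5, 2, 3]

D: 2·6+2·1+5·1+2·1 = 21 | 3·7 = 21
Z: 2·6+2·0+5·0+2·6 = 24 | 3·8 = 24
J: 2·7+2·2+5·0+2·0 = 18 | 3·6 = 18
X: 2·0+2·6+5·0+2·3 = 18 | 3·6 = 18
gcd(2,2,5,2,3) = 1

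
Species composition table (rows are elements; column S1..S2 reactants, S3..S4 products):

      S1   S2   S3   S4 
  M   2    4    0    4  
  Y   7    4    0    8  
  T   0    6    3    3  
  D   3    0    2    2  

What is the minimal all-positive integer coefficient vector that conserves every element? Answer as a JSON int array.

Coefficients: [4, 3, 1, 5]

M: 4·2+3·4 = 20 | 1·0+5·4 = 20
Y: 4·7+3·4 = 40 | 1·0+5·8 = 40
T: 4·0+3·6 = 18 | 1·3+5·3 = 18
D: 4·3+3·0 = 12 | 1·2+5·2 = 12
gcd(4,3,1,5) = 1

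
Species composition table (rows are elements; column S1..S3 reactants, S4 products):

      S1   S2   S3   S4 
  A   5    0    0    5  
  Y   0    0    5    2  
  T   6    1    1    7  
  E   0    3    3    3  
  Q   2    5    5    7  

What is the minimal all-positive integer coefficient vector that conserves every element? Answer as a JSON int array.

A: 5·5+3·0+2·0 = 25 | 5·5 = 25
Y: 5·0+3·0+2·5 = 10 | 5·2 = 10
T: 5·6+3·1+2·1 = 35 | 5·7 = 35
E: 5·0+3·3+2·3 = 15 | 5·3 = 15
Q: 5·2+3·5+2·5 = 35 | 5·7 = 35
gcd(5,3,2,5) = 1

Coefficients: [5, 3, 2, 5]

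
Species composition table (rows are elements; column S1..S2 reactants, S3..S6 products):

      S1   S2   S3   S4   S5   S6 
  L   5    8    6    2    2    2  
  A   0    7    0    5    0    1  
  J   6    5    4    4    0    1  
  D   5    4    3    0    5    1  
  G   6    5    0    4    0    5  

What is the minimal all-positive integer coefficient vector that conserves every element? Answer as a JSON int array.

L: 4·5+5·8 = 60 | 5·6+6·2+4·2+5·2 = 60
A: 4·0+5·7 = 35 | 5·0+6·5+4·0+5·1 = 35
J: 4·6+5·5 = 49 | 5·4+6·4+4·0+5·1 = 49
D: 4·5+5·4 = 40 | 5·3+6·0+4·5+5·1 = 40
G: 4·6+5·5 = 49 | 5·0+6·4+4·0+5·5 = 49
gcd(4,5,5,6,4,5) = 1

Coefficients: [4, 5, 5, 6, 4, 5]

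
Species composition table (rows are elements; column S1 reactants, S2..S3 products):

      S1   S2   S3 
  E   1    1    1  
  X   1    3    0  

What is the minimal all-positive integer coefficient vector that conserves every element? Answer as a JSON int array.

Coefficients: [3, 1, 2]

E: 3·1 = 3 | 1·1+2·1 = 3
X: 3·1 = 3 | 1·3+2·0 = 3
gcd(3,1,2) = 1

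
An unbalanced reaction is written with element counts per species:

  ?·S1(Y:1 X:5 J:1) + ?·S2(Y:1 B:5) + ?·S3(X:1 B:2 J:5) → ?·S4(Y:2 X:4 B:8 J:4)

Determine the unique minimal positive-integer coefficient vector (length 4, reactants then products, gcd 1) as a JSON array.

Y: 2·1+4·1+2·0 = 6 | 3·2 = 6
X: 2·5+4·0+2·1 = 12 | 3·4 = 12
B: 2·0+4·5+2·2 = 24 | 3·8 = 24
J: 2·1+4·0+2·5 = 12 | 3·4 = 12
gcd(2,4,2,3) = 1

Coefficients: [2, 4, 2, 3]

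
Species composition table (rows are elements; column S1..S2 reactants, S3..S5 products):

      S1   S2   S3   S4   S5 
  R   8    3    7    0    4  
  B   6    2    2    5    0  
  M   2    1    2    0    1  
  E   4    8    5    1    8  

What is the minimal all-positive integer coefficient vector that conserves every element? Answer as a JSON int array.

Coefficients: [5, 6, 6, 6, 4]

R: 5·8+6·3 = 58 | 6·7+6·0+4·4 = 58
B: 5·6+6·2 = 42 | 6·2+6·5+4·0 = 42
M: 5·2+6·1 = 16 | 6·2+6·0+4·1 = 16
E: 5·4+6·8 = 68 | 6·5+6·1+4·8 = 68
gcd(5,6,6,6,4) = 1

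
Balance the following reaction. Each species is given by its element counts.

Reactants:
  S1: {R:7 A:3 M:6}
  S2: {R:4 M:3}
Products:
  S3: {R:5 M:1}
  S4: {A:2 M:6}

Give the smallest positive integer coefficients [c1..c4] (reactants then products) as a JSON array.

R: 2·7+4·4 = 30 | 6·5+3·0 = 30
A: 2·3+4·0 = 6 | 6·0+3·2 = 6
M: 2·6+4·3 = 24 | 6·1+3·6 = 24
gcd(2,4,6,3) = 1

Coefficients: [2, 4, 6, 3]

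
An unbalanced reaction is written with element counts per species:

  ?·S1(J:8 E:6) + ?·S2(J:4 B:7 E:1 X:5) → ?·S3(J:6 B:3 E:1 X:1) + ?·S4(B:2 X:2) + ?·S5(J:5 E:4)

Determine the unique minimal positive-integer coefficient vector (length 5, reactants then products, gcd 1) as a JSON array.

Coefficients: [4, 1, 1, 2, 6]

J: 4·8+1·4 = 36 | 1·6+2·0+6·5 = 36
B: 4·0+1·7 = 7 | 1·3+2·2+6·0 = 7
E: 4·6+1·1 = 25 | 1·1+2·0+6·4 = 25
X: 4·0+1·5 = 5 | 1·1+2·2+6·0 = 5
gcd(4,1,1,2,6) = 1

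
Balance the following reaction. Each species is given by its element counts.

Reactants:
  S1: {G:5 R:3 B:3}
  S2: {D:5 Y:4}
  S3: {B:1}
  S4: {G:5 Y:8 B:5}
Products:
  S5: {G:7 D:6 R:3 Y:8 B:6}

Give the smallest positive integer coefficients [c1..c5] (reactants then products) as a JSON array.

Coefficients: [5, 6, 5, 2, 5]

G: 5·5+6·0+5·0+2·5 = 35 | 5·7 = 35
D: 5·0+6·5+5·0+2·0 = 30 | 5·6 = 30
R: 5·3+6·0+5·0+2·0 = 15 | 5·3 = 15
Y: 5·0+6·4+5·0+2·8 = 40 | 5·8 = 40
B: 5·3+6·0+5·1+2·5 = 30 | 5·6 = 30
gcd(5,6,5,2,5) = 1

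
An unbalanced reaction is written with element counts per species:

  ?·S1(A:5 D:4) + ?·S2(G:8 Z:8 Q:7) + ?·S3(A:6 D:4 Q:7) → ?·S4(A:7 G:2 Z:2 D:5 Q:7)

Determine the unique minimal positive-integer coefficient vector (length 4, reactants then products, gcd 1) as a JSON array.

Coefficients: [2, 1, 3, 4]

A: 2·5+1·0+3·6 = 28 | 4·7 = 28
G: 2·0+1·8+3·0 = 8 | 4·2 = 8
Z: 2·0+1·8+3·0 = 8 | 4·2 = 8
D: 2·4+1·0+3·4 = 20 | 4·5 = 20
Q: 2·0+1·7+3·7 = 28 | 4·7 = 28
gcd(2,1,3,4) = 1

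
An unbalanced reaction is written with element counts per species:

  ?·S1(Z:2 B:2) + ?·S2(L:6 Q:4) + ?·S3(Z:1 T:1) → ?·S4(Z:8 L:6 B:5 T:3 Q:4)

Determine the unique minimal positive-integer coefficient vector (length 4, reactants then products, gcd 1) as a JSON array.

Z: 5·2+2·0+6·1 = 16 | 2·8 = 16
L: 5·0+2·6+6·0 = 12 | 2·6 = 12
B: 5·2+2·0+6·0 = 10 | 2·5 = 10
T: 5·0+2·0+6·1 = 6 | 2·3 = 6
Q: 5·0+2·4+6·0 = 8 | 2·4 = 8
gcd(5,2,6,2) = 1

Coefficients: [5, 2, 6, 2]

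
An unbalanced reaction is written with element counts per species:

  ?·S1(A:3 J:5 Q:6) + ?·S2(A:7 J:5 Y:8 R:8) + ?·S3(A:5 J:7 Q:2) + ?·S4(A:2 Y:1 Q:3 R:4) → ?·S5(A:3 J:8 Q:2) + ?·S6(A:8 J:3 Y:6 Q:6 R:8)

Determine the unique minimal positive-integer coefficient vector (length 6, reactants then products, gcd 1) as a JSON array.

A: 5·3+4·7+3·5+4·2 = 66 | 6·3+6·8 = 66
J: 5·5+4·5+3·7+4·0 = 66 | 6·8+6·3 = 66
Y: 5·0+4·8+3·0+4·1 = 36 | 6·0+6·6 = 36
Q: 5·6+4·0+3·2+4·3 = 48 | 6·2+6·6 = 48
R: 5·0+4·8+3·0+4·4 = 48 | 6·0+6·8 = 48
gcd(5,4,3,4,6,6) = 1

Coefficients: [5, 4, 3, 4, 6, 6]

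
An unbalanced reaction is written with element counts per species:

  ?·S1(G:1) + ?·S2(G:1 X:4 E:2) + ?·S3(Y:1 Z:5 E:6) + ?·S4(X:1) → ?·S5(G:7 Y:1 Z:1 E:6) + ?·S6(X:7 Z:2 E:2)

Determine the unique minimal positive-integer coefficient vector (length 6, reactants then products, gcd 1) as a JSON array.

G: 5·1+2·1+1·0+6·0 = 7 | 1·7+2·0 = 7
X: 5·0+2·4+1·0+6·1 = 14 | 1·0+2·7 = 14
Y: 5·0+2·0+1·1+6·0 = 1 | 1·1+2·0 = 1
Z: 5·0+2·0+1·5+6·0 = 5 | 1·1+2·2 = 5
E: 5·0+2·2+1·6+6·0 = 10 | 1·6+2·2 = 10
gcd(5,2,1,6,1,2) = 1

Coefficients: [5, 2, 1, 6, 1, 2]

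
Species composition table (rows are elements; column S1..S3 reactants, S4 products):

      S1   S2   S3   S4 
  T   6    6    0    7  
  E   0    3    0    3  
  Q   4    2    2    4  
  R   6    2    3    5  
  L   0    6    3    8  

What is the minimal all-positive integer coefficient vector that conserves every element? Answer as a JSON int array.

T: 1·6+6·6+4·0 = 42 | 6·7 = 42
E: 1·0+6·3+4·0 = 18 | 6·3 = 18
Q: 1·4+6·2+4·2 = 24 | 6·4 = 24
R: 1·6+6·2+4·3 = 30 | 6·5 = 30
L: 1·0+6·6+4·3 = 48 | 6·8 = 48
gcd(1,6,4,6) = 1

Coefficients: [1, 6, 4, 6]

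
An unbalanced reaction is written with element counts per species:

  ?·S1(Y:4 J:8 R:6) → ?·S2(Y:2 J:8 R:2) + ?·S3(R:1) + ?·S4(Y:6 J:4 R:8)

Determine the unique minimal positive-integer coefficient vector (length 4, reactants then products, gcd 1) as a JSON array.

Y: 5·4 = 20 | 4·2+6·0+2·6 = 20
J: 5·8 = 40 | 4·8+6·0+2·4 = 40
R: 5·6 = 30 | 4·2+6·1+2·8 = 30
gcd(5,4,6,2) = 1

Coefficients: [5, 4, 6, 2]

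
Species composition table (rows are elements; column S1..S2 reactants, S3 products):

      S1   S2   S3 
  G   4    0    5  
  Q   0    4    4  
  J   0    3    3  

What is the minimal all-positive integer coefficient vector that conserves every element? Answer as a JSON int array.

G: 5·4+4·0 = 20 | 4·5 = 20
Q: 5·0+4·4 = 16 | 4·4 = 16
J: 5·0+4·3 = 12 | 4·3 = 12
gcd(5,4,4) = 1

Coefficients: [5, 4, 4]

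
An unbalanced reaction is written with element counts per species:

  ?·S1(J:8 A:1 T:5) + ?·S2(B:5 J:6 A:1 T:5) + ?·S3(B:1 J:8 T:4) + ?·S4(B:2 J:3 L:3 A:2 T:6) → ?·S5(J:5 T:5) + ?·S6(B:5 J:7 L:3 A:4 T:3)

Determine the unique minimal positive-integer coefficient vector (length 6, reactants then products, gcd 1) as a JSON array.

B: 3·0+1·5+1·1+2·2 = 10 | 6·0+2·5 = 10
J: 3·8+1·6+1·8+2·3 = 44 | 6·5+2·7 = 44
L: 3·0+1·0+1·0+2·3 = 6 | 6·0+2·3 = 6
A: 3·1+1·1+1·0+2·2 = 8 | 6·0+2·4 = 8
T: 3·5+1·5+1·4+2·6 = 36 | 6·5+2·3 = 36
gcd(3,1,1,2,6,2) = 1

Coefficients: [3, 1, 1, 2, 6, 2]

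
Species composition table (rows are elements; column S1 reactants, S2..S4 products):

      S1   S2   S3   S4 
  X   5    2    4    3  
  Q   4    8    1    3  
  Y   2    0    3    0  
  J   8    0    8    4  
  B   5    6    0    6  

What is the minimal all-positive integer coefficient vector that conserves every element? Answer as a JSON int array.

Coefficients: [6, 1, 4, 4]

X: 6·5 = 30 | 1·2+4·4+4·3 = 30
Q: 6·4 = 24 | 1·8+4·1+4·3 = 24
Y: 6·2 = 12 | 1·0+4·3+4·0 = 12
J: 6·8 = 48 | 1·0+4·8+4·4 = 48
B: 6·5 = 30 | 1·6+4·0+4·6 = 30
gcd(6,1,4,4) = 1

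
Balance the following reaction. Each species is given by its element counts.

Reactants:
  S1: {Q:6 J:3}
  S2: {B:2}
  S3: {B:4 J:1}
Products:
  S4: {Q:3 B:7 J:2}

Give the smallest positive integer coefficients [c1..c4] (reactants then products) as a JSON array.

Coefficients: [1, 5, 1, 2]

Q: 1·6+5·0+1·0 = 6 | 2·3 = 6
B: 1·0+5·2+1·4 = 14 | 2·7 = 14
J: 1·3+5·0+1·1 = 4 | 2·2 = 4
gcd(1,5,1,2) = 1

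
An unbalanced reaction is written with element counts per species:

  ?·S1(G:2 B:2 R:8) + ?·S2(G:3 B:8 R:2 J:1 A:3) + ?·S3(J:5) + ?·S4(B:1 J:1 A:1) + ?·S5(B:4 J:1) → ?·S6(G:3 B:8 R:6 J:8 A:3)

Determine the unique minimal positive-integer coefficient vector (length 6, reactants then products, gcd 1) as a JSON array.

Coefficients: [3, 3, 6, 6, 1, 5]

G: 3·2+3·3+6·0+6·0+1·0 = 15 | 5·3 = 15
B: 3·2+3·8+6·0+6·1+1·4 = 40 | 5·8 = 40
R: 3·8+3·2+6·0+6·0+1·0 = 30 | 5·6 = 30
J: 3·0+3·1+6·5+6·1+1·1 = 40 | 5·8 = 40
A: 3·0+3·3+6·0+6·1+1·0 = 15 | 5·3 = 15
gcd(3,3,6,6,1,5) = 1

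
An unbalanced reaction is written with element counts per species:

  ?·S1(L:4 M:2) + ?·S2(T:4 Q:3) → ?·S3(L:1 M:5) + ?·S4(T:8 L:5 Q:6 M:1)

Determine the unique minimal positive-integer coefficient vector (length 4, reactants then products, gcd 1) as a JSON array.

Coefficients: [4, 6, 1, 3]

T: 4·0+6·4 = 24 | 1·0+3·8 = 24
L: 4·4+6·0 = 16 | 1·1+3·5 = 16
Q: 4·0+6·3 = 18 | 1·0+3·6 = 18
M: 4·2+6·0 = 8 | 1·5+3·1 = 8
gcd(4,6,1,3) = 1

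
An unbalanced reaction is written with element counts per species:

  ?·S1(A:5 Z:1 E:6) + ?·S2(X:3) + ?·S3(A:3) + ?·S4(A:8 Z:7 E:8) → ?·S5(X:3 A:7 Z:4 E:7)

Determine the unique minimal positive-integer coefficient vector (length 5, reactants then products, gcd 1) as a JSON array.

Coefficients: [3, 6, 1, 3, 6]

X: 3·0+6·3+1·0+3·0 = 18 | 6·3 = 18
A: 3·5+6·0+1·3+3·8 = 42 | 6·7 = 42
Z: 3·1+6·0+1·0+3·7 = 24 | 6·4 = 24
E: 3·6+6·0+1·0+3·8 = 42 | 6·7 = 42
gcd(3,6,1,3,6) = 1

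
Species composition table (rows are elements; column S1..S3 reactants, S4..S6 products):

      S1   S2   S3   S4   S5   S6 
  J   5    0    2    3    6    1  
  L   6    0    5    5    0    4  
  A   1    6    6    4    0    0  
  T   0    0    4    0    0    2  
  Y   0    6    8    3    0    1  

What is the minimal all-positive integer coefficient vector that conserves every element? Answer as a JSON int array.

J: 6·5+1·0+2·2 = 34 | 6·3+2·6+4·1 = 34
L: 6·6+1·0+2·5 = 46 | 6·5+2·0+4·4 = 46
A: 6·1+1·6+2·6 = 24 | 6·4+2·0+4·0 = 24
T: 6·0+1·0+2·4 = 8 | 6·0+2·0+4·2 = 8
Y: 6·0+1·6+2·8 = 22 | 6·3+2·0+4·1 = 22
gcd(6,1,2,6,2,4) = 1

Coefficients: [6, 1, 2, 6, 2, 4]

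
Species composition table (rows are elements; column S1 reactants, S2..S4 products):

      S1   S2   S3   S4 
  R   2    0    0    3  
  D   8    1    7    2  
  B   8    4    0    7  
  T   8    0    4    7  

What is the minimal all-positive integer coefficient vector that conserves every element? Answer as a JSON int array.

Coefficients: [6, 5, 5, 4]

R: 6·2 = 12 | 5·0+5·0+4·3 = 12
D: 6·8 = 48 | 5·1+5·7+4·2 = 48
B: 6·8 = 48 | 5·4+5·0+4·7 = 48
T: 6·8 = 48 | 5·0+5·4+4·7 = 48
gcd(6,5,5,4) = 1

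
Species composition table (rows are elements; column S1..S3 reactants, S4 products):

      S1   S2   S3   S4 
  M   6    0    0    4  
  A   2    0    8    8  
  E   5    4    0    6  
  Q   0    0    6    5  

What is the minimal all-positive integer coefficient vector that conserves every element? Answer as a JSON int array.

M: 4·6+4·0+5·0 = 24 | 6·4 = 24
A: 4·2+4·0+5·8 = 48 | 6·8 = 48
E: 4·5+4·4+5·0 = 36 | 6·6 = 36
Q: 4·0+4·0+5·6 = 30 | 6·5 = 30
gcd(4,4,5,6) = 1

Coefficients: [4, 4, 5, 6]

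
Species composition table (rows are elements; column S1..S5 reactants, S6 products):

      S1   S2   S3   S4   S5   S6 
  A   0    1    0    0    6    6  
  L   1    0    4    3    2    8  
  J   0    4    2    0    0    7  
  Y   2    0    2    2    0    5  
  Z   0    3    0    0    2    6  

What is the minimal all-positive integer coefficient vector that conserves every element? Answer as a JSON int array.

Coefficients: [3, 6, 2, 5, 3, 4]

A: 3·0+6·1+2·0+5·0+3·6 = 24 | 4·6 = 24
L: 3·1+6·0+2·4+5·3+3·2 = 32 | 4·8 = 32
J: 3·0+6·4+2·2+5·0+3·0 = 28 | 4·7 = 28
Y: 3·2+6·0+2·2+5·2+3·0 = 20 | 4·5 = 20
Z: 3·0+6·3+2·0+5·0+3·2 = 24 | 4·6 = 24
gcd(3,6,2,5,3,4) = 1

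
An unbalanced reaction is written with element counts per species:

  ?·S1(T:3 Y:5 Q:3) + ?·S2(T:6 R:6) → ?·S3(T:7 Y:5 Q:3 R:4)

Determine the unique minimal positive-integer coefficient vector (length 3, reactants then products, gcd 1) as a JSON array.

Coefficients: [3, 2, 3]

T: 3·3+2·6 = 21 | 3·7 = 21
Y: 3·5+2·0 = 15 | 3·5 = 15
Q: 3·3+2·0 = 9 | 3·3 = 9
R: 3·0+2·6 = 12 | 3·4 = 12
gcd(3,2,3) = 1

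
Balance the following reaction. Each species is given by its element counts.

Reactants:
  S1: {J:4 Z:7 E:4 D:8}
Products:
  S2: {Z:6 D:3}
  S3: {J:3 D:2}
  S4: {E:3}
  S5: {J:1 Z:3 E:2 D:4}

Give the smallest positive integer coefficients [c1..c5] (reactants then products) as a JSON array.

Coefficients: [3, 2, 3, 2, 3]

J: 3·4 = 12 | 2·0+3·3+2·0+3·1 = 12
Z: 3·7 = 21 | 2·6+3·0+2·0+3·3 = 21
E: 3·4 = 12 | 2·0+3·0+2·3+3·2 = 12
D: 3·8 = 24 | 2·3+3·2+2·0+3·4 = 24
gcd(3,2,3,2,3) = 1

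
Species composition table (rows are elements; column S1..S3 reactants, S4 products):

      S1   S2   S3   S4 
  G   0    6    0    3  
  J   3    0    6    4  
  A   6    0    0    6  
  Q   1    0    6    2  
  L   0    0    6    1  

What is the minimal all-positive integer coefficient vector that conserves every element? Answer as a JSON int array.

Coefficients: [6, 3, 1, 6]

G: 6·0+3·6+1·0 = 18 | 6·3 = 18
J: 6·3+3·0+1·6 = 24 | 6·4 = 24
A: 6·6+3·0+1·0 = 36 | 6·6 = 36
Q: 6·1+3·0+1·6 = 12 | 6·2 = 12
L: 6·0+3·0+1·6 = 6 | 6·1 = 6
gcd(6,3,1,6) = 1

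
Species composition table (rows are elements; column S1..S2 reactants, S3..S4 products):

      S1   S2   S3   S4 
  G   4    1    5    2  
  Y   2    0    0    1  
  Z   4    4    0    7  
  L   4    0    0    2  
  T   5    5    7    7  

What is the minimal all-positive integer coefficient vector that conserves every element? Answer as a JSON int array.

Coefficients: [2, 5, 1, 4]

G: 2·4+5·1 = 13 | 1·5+4·2 = 13
Y: 2·2+5·0 = 4 | 1·0+4·1 = 4
Z: 2·4+5·4 = 28 | 1·0+4·7 = 28
L: 2·4+5·0 = 8 | 1·0+4·2 = 8
T: 2·5+5·5 = 35 | 1·7+4·7 = 35
gcd(2,5,1,4) = 1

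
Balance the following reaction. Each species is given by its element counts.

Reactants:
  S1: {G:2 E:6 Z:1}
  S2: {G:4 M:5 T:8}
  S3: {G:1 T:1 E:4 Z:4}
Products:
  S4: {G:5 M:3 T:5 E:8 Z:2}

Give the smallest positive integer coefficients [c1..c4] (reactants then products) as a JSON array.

Coefficients: [6, 3, 1, 5]

G: 6·2+3·4+1·1 = 25 | 5·5 = 25
M: 6·0+3·5+1·0 = 15 | 5·3 = 15
T: 6·0+3·8+1·1 = 25 | 5·5 = 25
E: 6·6+3·0+1·4 = 40 | 5·8 = 40
Z: 6·1+3·0+1·4 = 10 | 5·2 = 10
gcd(6,3,1,5) = 1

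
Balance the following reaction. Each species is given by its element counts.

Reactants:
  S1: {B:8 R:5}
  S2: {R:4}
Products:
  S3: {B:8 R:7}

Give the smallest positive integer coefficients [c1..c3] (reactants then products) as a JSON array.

B: 2·8+1·0 = 16 | 2·8 = 16
R: 2·5+1·4 = 14 | 2·7 = 14
gcd(2,1,2) = 1

Coefficients: [2, 1, 2]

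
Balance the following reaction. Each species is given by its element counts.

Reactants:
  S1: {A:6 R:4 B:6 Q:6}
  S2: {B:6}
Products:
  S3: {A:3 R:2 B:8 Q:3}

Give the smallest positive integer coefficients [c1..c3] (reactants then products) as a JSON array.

A: 3·6+5·0 = 18 | 6·3 = 18
R: 3·4+5·0 = 12 | 6·2 = 12
B: 3·6+5·6 = 48 | 6·8 = 48
Q: 3·6+5·0 = 18 | 6·3 = 18
gcd(3,5,6) = 1

Coefficients: [3, 5, 6]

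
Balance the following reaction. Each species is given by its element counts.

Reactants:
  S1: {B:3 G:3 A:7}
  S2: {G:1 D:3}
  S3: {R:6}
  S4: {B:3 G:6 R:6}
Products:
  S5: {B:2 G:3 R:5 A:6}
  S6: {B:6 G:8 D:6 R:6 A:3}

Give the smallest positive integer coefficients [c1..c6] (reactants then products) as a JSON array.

Coefficients: [6, 4, 5, 2, 6, 2]

B: 6·3+4·0+5·0+2·3 = 24 | 6·2+2·6 = 24
G: 6·3+4·1+5·0+2·6 = 34 | 6·3+2·8 = 34
D: 6·0+4·3+5·0+2·0 = 12 | 6·0+2·6 = 12
R: 6·0+4·0+5·6+2·6 = 42 | 6·5+2·6 = 42
A: 6·7+4·0+5·0+2·0 = 42 | 6·6+2·3 = 42
gcd(6,4,5,2,6,2) = 1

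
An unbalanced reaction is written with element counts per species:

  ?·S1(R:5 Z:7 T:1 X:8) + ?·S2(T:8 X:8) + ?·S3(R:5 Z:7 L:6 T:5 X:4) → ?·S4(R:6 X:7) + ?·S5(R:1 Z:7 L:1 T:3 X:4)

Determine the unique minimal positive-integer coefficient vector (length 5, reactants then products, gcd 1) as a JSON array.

R: 5·5+1·0+1·5 = 30 | 4·6+6·1 = 30
Z: 5·7+1·0+1·7 = 42 | 4·0+6·7 = 42
L: 5·0+1·0+1·6 = 6 | 4·0+6·1 = 6
T: 5·1+1·8+1·5 = 18 | 4·0+6·3 = 18
X: 5·8+1·8+1·4 = 52 | 4·7+6·4 = 52
gcd(5,1,1,4,6) = 1

Coefficients: [5, 1, 1, 4, 6]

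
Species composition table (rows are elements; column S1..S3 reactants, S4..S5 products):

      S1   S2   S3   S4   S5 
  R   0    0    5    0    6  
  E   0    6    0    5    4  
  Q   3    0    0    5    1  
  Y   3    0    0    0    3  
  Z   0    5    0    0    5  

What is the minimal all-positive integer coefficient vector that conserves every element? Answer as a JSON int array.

R: 5·0+5·0+6·5 = 30 | 2·0+5·6 = 30
E: 5·0+5·6+6·0 = 30 | 2·5+5·4 = 30
Q: 5·3+5·0+6·0 = 15 | 2·5+5·1 = 15
Y: 5·3+5·0+6·0 = 15 | 2·0+5·3 = 15
Z: 5·0+5·5+6·0 = 25 | 2·0+5·5 = 25
gcd(5,5,6,2,5) = 1

Coefficients: [5, 5, 6, 2, 5]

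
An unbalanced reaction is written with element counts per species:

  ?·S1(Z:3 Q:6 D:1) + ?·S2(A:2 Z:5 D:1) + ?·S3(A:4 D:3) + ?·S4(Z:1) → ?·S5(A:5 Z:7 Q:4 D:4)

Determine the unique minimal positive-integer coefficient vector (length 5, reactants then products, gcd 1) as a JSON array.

A: 4·0+5·2+5·4+5·0 = 30 | 6·5 = 30
Z: 4·3+5·5+5·0+5·1 = 42 | 6·7 = 42
Q: 4·6+5·0+5·0+5·0 = 24 | 6·4 = 24
D: 4·1+5·1+5·3+5·0 = 24 | 6·4 = 24
gcd(4,5,5,5,6) = 1

Coefficients: [4, 5, 5, 5, 6]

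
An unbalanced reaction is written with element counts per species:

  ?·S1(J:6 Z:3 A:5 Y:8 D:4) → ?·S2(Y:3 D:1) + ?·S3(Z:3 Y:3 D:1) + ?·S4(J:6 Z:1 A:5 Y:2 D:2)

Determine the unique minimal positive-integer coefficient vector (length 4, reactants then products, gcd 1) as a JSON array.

Coefficients: [3, 4, 2, 3]

J: 3·6 = 18 | 4·0+2·0+3·6 = 18
Z: 3·3 = 9 | 4·0+2·3+3·1 = 9
A: 3·5 = 15 | 4·0+2·0+3·5 = 15
Y: 3·8 = 24 | 4·3+2·3+3·2 = 24
D: 3·4 = 12 | 4·1+2·1+3·2 = 12
gcd(3,4,2,3) = 1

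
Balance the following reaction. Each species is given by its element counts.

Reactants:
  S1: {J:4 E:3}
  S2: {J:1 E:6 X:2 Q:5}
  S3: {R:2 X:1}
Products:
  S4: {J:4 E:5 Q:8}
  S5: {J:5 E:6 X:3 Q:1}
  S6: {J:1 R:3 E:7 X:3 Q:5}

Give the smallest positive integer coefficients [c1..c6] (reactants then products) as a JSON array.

Coefficients: [3, 6, 6, 1, 2, 4]

J: 3·4+6·1+6·0 = 18 | 1·4+2·5+4·1 = 18
R: 3·0+6·0+6·2 = 12 | 1·0+2·0+4·3 = 12
E: 3·3+6·6+6·0 = 45 | 1·5+2·6+4·7 = 45
X: 3·0+6·2+6·1 = 18 | 1·0+2·3+4·3 = 18
Q: 3·0+6·5+6·0 = 30 | 1·8+2·1+4·5 = 30
gcd(3,6,6,1,2,4) = 1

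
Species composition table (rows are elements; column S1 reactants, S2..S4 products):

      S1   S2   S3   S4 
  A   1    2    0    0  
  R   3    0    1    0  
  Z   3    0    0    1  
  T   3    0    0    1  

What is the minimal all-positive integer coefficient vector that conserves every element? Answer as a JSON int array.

Coefficients: [2, 1, 6, 6]

A: 2·1 = 2 | 1·2+6·0+6·0 = 2
R: 2·3 = 6 | 1·0+6·1+6·0 = 6
Z: 2·3 = 6 | 1·0+6·0+6·1 = 6
T: 2·3 = 6 | 1·0+6·0+6·1 = 6
gcd(2,1,6,6) = 1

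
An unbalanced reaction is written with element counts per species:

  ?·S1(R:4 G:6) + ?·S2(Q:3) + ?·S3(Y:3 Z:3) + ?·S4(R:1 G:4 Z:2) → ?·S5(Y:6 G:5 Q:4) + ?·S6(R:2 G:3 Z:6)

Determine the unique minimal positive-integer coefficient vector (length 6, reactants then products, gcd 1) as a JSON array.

Y: 1·0+4·0+6·3+6·0 = 18 | 3·6+5·0 = 18
R: 1·4+4·0+6·0+6·1 = 10 | 3·0+5·2 = 10
G: 1·6+4·0+6·0+6·4 = 30 | 3·5+5·3 = 30
Z: 1·0+4·0+6·3+6·2 = 30 | 3·0+5·6 = 30
Q: 1·0+4·3+6·0+6·0 = 12 | 3·4+5·0 = 12
gcd(1,4,6,6,3,5) = 1

Coefficients: [1, 4, 6, 6, 3, 5]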